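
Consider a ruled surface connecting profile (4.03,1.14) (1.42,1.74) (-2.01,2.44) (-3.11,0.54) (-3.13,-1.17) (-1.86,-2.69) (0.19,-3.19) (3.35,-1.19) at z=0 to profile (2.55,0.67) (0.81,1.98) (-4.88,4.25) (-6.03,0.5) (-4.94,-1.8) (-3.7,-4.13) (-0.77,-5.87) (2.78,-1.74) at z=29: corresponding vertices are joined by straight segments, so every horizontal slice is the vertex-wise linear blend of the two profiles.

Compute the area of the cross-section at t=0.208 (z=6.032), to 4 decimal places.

Cross-section at t=0.208: each vertex is (1-t)·p0[i] + t·p1[i].
  v1: (1-0.208)·(4.03,1.14) + 0.208·(2.55,0.67) = (3.7222,1.0422)
  v2: (1-0.208)·(1.42,1.74) + 0.208·(0.81,1.98) = (1.2931,1.7899)
  v3: (1-0.208)·(-2.01,2.44) + 0.208·(-4.88,4.25) = (-2.6070,2.8165)
  v4: (1-0.208)·(-3.11,0.54) + 0.208·(-6.03,0.5) = (-3.7174,0.5317)
  v5: (1-0.208)·(-3.13,-1.17) + 0.208·(-4.94,-1.8) = (-3.5065,-1.3010)
  v6: (1-0.208)·(-1.86,-2.69) + 0.208·(-3.7,-4.13) = (-2.2427,-2.9895)
  v7: (1-0.208)·(0.19,-3.19) + 0.208·(-0.77,-5.87) = (-0.0097,-3.7474)
  v8: (1-0.208)·(3.35,-1.19) + 0.208·(2.78,-1.74) = (3.2314,-1.3044)
Shoelace sum Σ(x_i·y_{i+1} − x_{i+1}·y_i):
  i=1: 3.7222·1.7899 − 1.2931·1.0422 = +5.3146 (running +5.3146)
  i=2: 1.2931·2.8165 − -2.6070·1.7899 = +8.3083 (running +13.6229)
  i=3: -2.6070·0.5317 − -3.7174·2.8165 = +9.0838 (running +22.7067)
  i=4: -3.7174·-1.3010 − -3.5065·0.5317 = +6.7008 (running +29.4075)
  i=5: -3.5065·-2.9895 − -2.2427·-1.3010 = +7.5648 (running +36.9723)
  i=6: -2.2427·-3.7474 − -0.0097·-2.9895 = +8.3755 (running +45.3478)
  i=7: -0.0097·-1.3044 − 3.2314·-3.7474 = +12.1223 (running +57.4701)
  i=8: 3.2314·1.0422 − 3.7222·-1.3044 = +8.2231 (running +65.6932)
Area = |Σ|/2 = |65.6932|/2 = 32.8466

Area at t=0.208: 32.8466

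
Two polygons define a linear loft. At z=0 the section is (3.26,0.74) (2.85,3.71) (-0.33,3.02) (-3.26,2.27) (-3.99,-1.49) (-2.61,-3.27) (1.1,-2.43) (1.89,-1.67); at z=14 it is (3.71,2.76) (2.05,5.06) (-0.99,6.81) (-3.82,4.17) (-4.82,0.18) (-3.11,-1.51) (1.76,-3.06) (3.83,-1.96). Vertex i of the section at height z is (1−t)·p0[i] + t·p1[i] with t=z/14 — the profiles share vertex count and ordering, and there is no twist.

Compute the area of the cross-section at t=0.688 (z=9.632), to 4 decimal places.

Cross-section at t=0.688: each vertex is (1-t)·p0[i] + t·p1[i].
  v1: (1-0.688)·(3.26,0.74) + 0.688·(3.71,2.76) = (3.5696,2.1298)
  v2: (1-0.688)·(2.85,3.71) + 0.688·(2.05,5.06) = (2.2996,4.6388)
  v3: (1-0.688)·(-0.33,3.02) + 0.688·(-0.99,6.81) = (-0.7841,5.6275)
  v4: (1-0.688)·(-3.26,2.27) + 0.688·(-3.82,4.17) = (-3.6453,3.5772)
  v5: (1-0.688)·(-3.99,-1.49) + 0.688·(-4.82,0.18) = (-4.5610,-0.3410)
  v6: (1-0.688)·(-2.61,-3.27) + 0.688·(-3.11,-1.51) = (-2.9540,-2.0591)
  v7: (1-0.688)·(1.1,-2.43) + 0.688·(1.76,-3.06) = (1.5541,-2.8634)
  v8: (1-0.688)·(1.89,-1.67) + 0.688·(3.83,-1.96) = (3.2247,-1.8695)
Shoelace sum Σ(x_i·y_{i+1} − x_{i+1}·y_i):
  i=1: 3.5696·4.6388 − 2.2996·2.1298 = +11.6611 (running +11.6611)
  i=2: 2.2996·5.6275 − -0.7841·4.6388 = +16.5782 (running +28.2393)
  i=3: -0.7841·3.5772 − -3.6453·5.6275 = +17.7091 (running +45.9484)
  i=4: -3.6453·-0.3410 − -4.5610·3.5772 = +17.5589 (running +63.5073)
  i=5: -4.5610·-2.0591 − -2.9540·-0.3410 = +8.3843 (running +71.8916)
  i=6: -2.9540·-2.8634 − 1.5541·-2.0591 = +11.6586 (running +83.5502)
  i=7: 1.5541·-1.8695 − 3.2247·-2.8634 = +6.3284 (running +89.8787)
  i=8: 3.2247·2.1298 − 3.5696·-1.8695 = +13.5413 (running +103.4200)
Area = |Σ|/2 = |103.4200|/2 = 51.7100

Area at t=0.688: 51.7100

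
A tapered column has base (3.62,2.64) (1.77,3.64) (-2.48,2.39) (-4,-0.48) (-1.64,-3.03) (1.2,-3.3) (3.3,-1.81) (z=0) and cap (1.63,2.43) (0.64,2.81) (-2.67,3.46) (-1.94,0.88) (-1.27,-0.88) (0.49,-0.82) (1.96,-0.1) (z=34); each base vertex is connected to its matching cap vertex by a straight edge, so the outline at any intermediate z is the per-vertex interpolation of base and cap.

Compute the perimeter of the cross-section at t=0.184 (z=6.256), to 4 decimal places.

Perimeter at t=0.184: 21.4203

Cross-section at t=0.184: each vertex is (1-t)·p0[i] + t·p1[i].
  v1: (1-0.184)·(3.62,2.64) + 0.184·(1.63,2.43) = (3.2538,2.6014)
  v2: (1-0.184)·(1.77,3.64) + 0.184·(0.64,2.81) = (1.5621,3.4873)
  v3: (1-0.184)·(-2.48,2.39) + 0.184·(-2.67,3.46) = (-2.5150,2.5869)
  v4: (1-0.184)·(-4,-0.48) + 0.184·(-1.94,0.88) = (-3.6210,-0.2298)
  v5: (1-0.184)·(-1.64,-3.03) + 0.184·(-1.27,-0.88) = (-1.5719,-2.6344)
  v6: (1-0.184)·(1.2,-3.3) + 0.184·(0.49,-0.82) = (1.0694,-2.8437)
  v7: (1-0.184)·(3.3,-1.81) + 0.184·(1.96,-0.1) = (3.0534,-1.4954)
Perimeter = Σ |v_{i+1} − v_i|:
  edge 1→2: √(-1.6918² + 0.8859²) = 1.9097 (running 1.9097)
  edge 2→3: √(-4.0770² + -0.9004²) = 4.1753 (running 6.0850)
  edge 3→4: √(-1.1060² + -2.8166²) = 3.0260 (running 9.1110)
  edge 4→5: √(2.0490² + -2.4046²) = 3.1592 (running 12.2702)
  edge 5→6: √(2.6413² + -0.2093²) = 2.6496 (running 14.9198)
  edge 6→7: √(1.9841² + 1.3483²) = 2.3989 (running 17.3186)
  edge 7→1: √(0.2004² + 4.0967²) = 4.1016 (running 21.4203)
Perimeter = 21.4203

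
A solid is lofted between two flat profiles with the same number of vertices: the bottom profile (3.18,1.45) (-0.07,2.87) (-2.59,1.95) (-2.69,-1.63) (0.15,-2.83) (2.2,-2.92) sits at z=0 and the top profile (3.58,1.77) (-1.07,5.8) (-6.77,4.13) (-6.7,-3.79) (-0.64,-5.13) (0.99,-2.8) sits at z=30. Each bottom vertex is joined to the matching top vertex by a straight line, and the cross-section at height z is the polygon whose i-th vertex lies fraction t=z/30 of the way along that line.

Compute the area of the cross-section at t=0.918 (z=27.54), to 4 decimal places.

Area at t=0.918: 74.9693

Cross-section at t=0.918: each vertex is (1-t)·p0[i] + t·p1[i].
  v1: (1-0.918)·(3.18,1.45) + 0.918·(3.58,1.77) = (3.5472,1.7438)
  v2: (1-0.918)·(-0.07,2.87) + 0.918·(-1.07,5.8) = (-0.9880,5.5597)
  v3: (1-0.918)·(-2.59,1.95) + 0.918·(-6.77,4.13) = (-6.4272,3.9512)
  v4: (1-0.918)·(-2.69,-1.63) + 0.918·(-6.7,-3.79) = (-6.3712,-3.6129)
  v5: (1-0.918)·(0.15,-2.83) + 0.918·(-0.64,-5.13) = (-0.5752,-4.9414)
  v6: (1-0.918)·(2.2,-2.92) + 0.918·(0.99,-2.8) = (1.0892,-2.8098)
Shoelace sum Σ(x_i·y_{i+1} − x_{i+1}·y_i):
  i=1: 3.5472·5.5597 − -0.9880·1.7438 = +21.4443 (running +21.4443)
  i=2: -0.9880·3.9512 − -6.4272·5.5597 = +31.8300 (running +53.2743)
  i=3: -6.4272·-3.6129 − -6.3712·3.9512 = +48.3949 (running +101.6692)
  i=4: -6.3712·-4.9414 − -0.5752·-3.6129 = +29.4043 (running +131.0736)
  i=5: -0.5752·-2.8098 − 1.0892·-4.9414 = +6.9985 (running +138.0721)
  i=6: 1.0892·1.7438 − 3.5472·-2.8098 = +11.8664 (running +149.9385)
Area = |Σ|/2 = |149.9385|/2 = 74.9693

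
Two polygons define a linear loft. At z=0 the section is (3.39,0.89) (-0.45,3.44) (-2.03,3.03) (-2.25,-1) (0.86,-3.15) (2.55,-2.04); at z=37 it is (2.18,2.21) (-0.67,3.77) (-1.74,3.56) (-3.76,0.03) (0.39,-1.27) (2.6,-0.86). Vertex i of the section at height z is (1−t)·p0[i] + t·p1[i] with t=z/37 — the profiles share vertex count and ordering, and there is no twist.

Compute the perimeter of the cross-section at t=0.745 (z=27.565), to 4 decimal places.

Perimeter at t=0.745: 18.1633

Cross-section at t=0.745: each vertex is (1-t)·p0[i] + t·p1[i].
  v1: (1-0.745)·(3.39,0.89) + 0.745·(2.18,2.21) = (2.4886,1.8734)
  v2: (1-0.745)·(-0.45,3.44) + 0.745·(-0.67,3.77) = (-0.6139,3.6859)
  v3: (1-0.745)·(-2.03,3.03) + 0.745·(-1.74,3.56) = (-1.8139,3.4249)
  v4: (1-0.745)·(-2.25,-1) + 0.745·(-3.76,0.03) = (-3.3749,-0.2326)
  v5: (1-0.745)·(0.86,-3.15) + 0.745·(0.39,-1.27) = (0.5099,-1.7494)
  v6: (1-0.745)·(2.55,-2.04) + 0.745·(2.6,-0.86) = (2.5873,-1.1609)
Perimeter = Σ |v_{i+1} − v_i|:
  edge 1→2: √(-3.1025² + 1.8125²) = 3.5931 (running 3.5931)
  edge 2→3: √(-1.2001² + -0.2610²) = 1.2281 (running 4.8212)
  edge 3→4: √(-1.5610² + -3.6575²) = 3.9767 (running 8.7979)
  edge 4→5: √(3.8848² + -1.5168²) = 4.1704 (running 12.9683)
  edge 5→6: √(2.0774² + 0.5885²) = 2.1591 (running 15.1274)
  edge 6→1: √(-0.0987² + 3.0343²) = 3.0359 (running 18.1633)
Perimeter = 18.1633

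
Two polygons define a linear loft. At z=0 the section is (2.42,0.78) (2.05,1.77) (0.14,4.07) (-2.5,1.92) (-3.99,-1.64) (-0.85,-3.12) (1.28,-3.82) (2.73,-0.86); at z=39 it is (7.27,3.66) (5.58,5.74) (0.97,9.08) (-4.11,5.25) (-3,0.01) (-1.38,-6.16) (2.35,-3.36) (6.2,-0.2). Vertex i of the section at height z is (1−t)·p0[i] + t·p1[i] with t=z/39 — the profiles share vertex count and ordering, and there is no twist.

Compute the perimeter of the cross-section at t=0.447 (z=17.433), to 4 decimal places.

Cross-section at t=0.447: each vertex is (1-t)·p0[i] + t·p1[i].
  v1: (1-0.447)·(2.42,0.78) + 0.447·(7.27,3.66) = (4.5879,2.0674)
  v2: (1-0.447)·(2.05,1.77) + 0.447·(5.58,5.74) = (3.6279,3.5446)
  v3: (1-0.447)·(0.14,4.07) + 0.447·(0.97,9.08) = (0.5110,6.3095)
  v4: (1-0.447)·(-2.5,1.92) + 0.447·(-4.11,5.25) = (-3.2197,3.4085)
  v5: (1-0.447)·(-3.99,-1.64) + 0.447·(-3,0.01) = (-3.5475,-0.9024)
  v6: (1-0.447)·(-0.85,-3.12) + 0.447·(-1.38,-6.16) = (-1.0869,-4.4789)
  v7: (1-0.447)·(1.28,-3.82) + 0.447·(2.35,-3.36) = (1.7583,-3.6144)
  v8: (1-0.447)·(2.73,-0.86) + 0.447·(6.2,-0.2) = (4.2811,-0.5650)
Perimeter = Σ |v_{i+1} − v_i|:
  edge 1→2: √(-0.9600² + 1.4772²) = 1.7618 (running 1.7618)
  edge 2→3: √(-3.1169² + 2.7649²) = 4.1665 (running 5.9283)
  edge 3→4: √(-3.7307² + -2.9010²) = 4.7258 (running 10.6541)
  edge 4→5: √(-0.3278² + -4.3110²) = 4.3234 (running 14.9775)
  edge 5→6: √(2.4606² + -3.5764²) = 4.3411 (running 19.3186)
  edge 6→7: √(2.8452² + 0.8645²) = 2.9736 (running 22.2923)
  edge 7→8: √(2.5228² + 3.0494²) = 3.9577 (running 26.2500)
  edge 8→1: √(0.3069² + 2.6323²) = 2.6502 (running 28.9001)
Perimeter = 28.9001

Perimeter at t=0.447: 28.9001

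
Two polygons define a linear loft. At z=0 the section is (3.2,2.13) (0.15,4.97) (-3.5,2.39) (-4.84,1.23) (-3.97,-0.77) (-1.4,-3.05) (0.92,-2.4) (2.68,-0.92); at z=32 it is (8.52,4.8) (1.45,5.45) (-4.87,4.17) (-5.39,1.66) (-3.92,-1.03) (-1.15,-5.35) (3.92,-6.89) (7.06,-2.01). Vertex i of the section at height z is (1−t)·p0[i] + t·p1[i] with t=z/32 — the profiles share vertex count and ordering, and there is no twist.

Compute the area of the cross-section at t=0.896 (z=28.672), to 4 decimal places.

Cross-section at t=0.896: each vertex is (1-t)·p0[i] + t·p1[i].
  v1: (1-0.896)·(3.2,2.13) + 0.896·(8.52,4.8) = (7.9667,4.5223)
  v2: (1-0.896)·(0.15,4.97) + 0.896·(1.45,5.45) = (1.3148,5.4001)
  v3: (1-0.896)·(-3.5,2.39) + 0.896·(-4.87,4.17) = (-4.7275,3.9849)
  v4: (1-0.896)·(-4.84,1.23) + 0.896·(-5.39,1.66) = (-5.3328,1.6153)
  v5: (1-0.896)·(-3.97,-0.77) + 0.896·(-3.92,-1.03) = (-3.9252,-1.0030)
  v6: (1-0.896)·(-1.4,-3.05) + 0.896·(-1.15,-5.35) = (-1.1760,-5.1108)
  v7: (1-0.896)·(0.92,-2.4) + 0.896·(3.92,-6.89) = (3.6080,-6.4230)
  v8: (1-0.896)·(2.68,-0.92) + 0.896·(7.06,-2.01) = (6.6045,-1.8966)
Shoelace sum Σ(x_i·y_{i+1} − x_{i+1}·y_i):
  i=1: 7.9667·5.4001 − 1.3148·4.5223 = +37.0750 (running +37.0750)
  i=2: 1.3148·3.9849 − -4.7275·5.4001 = +30.7683 (running +67.8433)
  i=3: -4.7275·1.6153 − -5.3328·3.9849 = +13.6143 (running +81.4576)
  i=4: -5.3328·-1.0030 − -3.9252·1.6153 = +11.6889 (running +93.1465)
  i=5: -3.9252·-5.1108 − -1.1760·-1.0030 = +18.8814 (running +112.0279)
  i=6: -1.1760·-6.4230 − 3.6080·-5.1108 = +25.9933 (running +138.0212)
  i=7: 3.6080·-1.8966 − 6.6045·-6.4230 = +35.5778 (running +173.5989)
  i=8: 6.6045·4.5223 − 7.9667·-1.8966 = +44.9776 (running +218.5765)
Area = |Σ|/2 = |218.5765|/2 = 109.2882

Area at t=0.896: 109.2882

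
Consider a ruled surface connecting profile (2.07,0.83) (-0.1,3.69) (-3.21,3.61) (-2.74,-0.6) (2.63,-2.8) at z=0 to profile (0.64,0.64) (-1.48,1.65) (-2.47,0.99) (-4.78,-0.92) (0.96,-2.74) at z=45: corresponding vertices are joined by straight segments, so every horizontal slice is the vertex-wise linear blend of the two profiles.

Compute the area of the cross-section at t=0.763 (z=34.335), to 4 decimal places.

Area at t=0.763: 16.2112

Cross-section at t=0.763: each vertex is (1-t)·p0[i] + t·p1[i].
  v1: (1-0.763)·(2.07,0.83) + 0.763·(0.64,0.64) = (0.9789,0.6850)
  v2: (1-0.763)·(-0.1,3.69) + 0.763·(-1.48,1.65) = (-1.1529,2.1335)
  v3: (1-0.763)·(-3.21,3.61) + 0.763·(-2.47,0.99) = (-2.6454,1.6109)
  v4: (1-0.763)·(-2.74,-0.6) + 0.763·(-4.78,-0.92) = (-4.2965,-0.8442)
  v5: (1-0.763)·(2.63,-2.8) + 0.763·(0.96,-2.74) = (1.3558,-2.7542)
Shoelace sum Σ(x_i·y_{i+1} − x_{i+1}·y_i):
  i=1: 0.9789·2.1335 − -1.1529·0.6850 = +2.8783 (running +2.8783)
  i=2: -1.1529·1.6109 − -2.6454·2.1335 = +3.7865 (running +6.6648)
  i=3: -2.6454·-0.8442 − -4.2965·1.6109 = +9.1546 (running +15.8194)
  i=4: -4.2965·-2.7542 − 1.3558·-0.8442 = +12.9781 (running +28.7975)
  i=5: 1.3558·0.6850 − 0.9789·-2.7542 = +3.6249 (running +32.4223)
Area = |Σ|/2 = |32.4223|/2 = 16.2112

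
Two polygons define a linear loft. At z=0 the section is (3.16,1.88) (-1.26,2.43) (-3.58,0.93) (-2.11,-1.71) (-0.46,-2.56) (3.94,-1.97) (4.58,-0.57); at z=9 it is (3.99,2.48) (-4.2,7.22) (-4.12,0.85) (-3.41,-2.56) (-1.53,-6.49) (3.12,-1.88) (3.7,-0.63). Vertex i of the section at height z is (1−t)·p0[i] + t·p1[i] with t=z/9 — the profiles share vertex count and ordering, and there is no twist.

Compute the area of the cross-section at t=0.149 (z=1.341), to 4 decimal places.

Cross-section at t=0.149: each vertex is (1-t)·p0[i] + t·p1[i].
  v1: (1-0.149)·(3.16,1.88) + 0.149·(3.99,2.48) = (3.2837,1.9694)
  v2: (1-0.149)·(-1.26,2.43) + 0.149·(-4.2,7.22) = (-1.6981,3.1437)
  v3: (1-0.149)·(-3.58,0.93) + 0.149·(-4.12,0.85) = (-3.6605,0.9181)
  v4: (1-0.149)·(-2.11,-1.71) + 0.149·(-3.41,-2.56) = (-2.3037,-1.8366)
  v5: (1-0.149)·(-0.46,-2.56) + 0.149·(-1.53,-6.49) = (-0.6194,-3.1456)
  v6: (1-0.149)·(3.94,-1.97) + 0.149·(3.12,-1.88) = (3.8178,-1.9566)
  v7: (1-0.149)·(4.58,-0.57) + 0.149·(3.7,-0.63) = (4.4489,-0.5789)
Shoelace sum Σ(x_i·y_{i+1} − x_{i+1}·y_i):
  i=1: 3.2837·3.1437 − -1.6981·1.9694 = +13.6671 (running +13.6671)
  i=2: -1.6981·0.9181 − -3.6605·3.1437 = +9.9485 (running +23.6155)
  i=3: -3.6605·-1.8366 − -2.3037·0.9181 = +8.8380 (running +32.4535)
  i=4: -2.3037·-3.1456 − -0.6194·-1.8366 = +6.1088 (running +38.5623)
  i=5: -0.6194·-1.9566 − 3.8178·-3.1456 = +13.2212 (running +51.7835)
  i=6: 3.8178·-0.5789 − 4.4489·-1.9566 = +6.4943 (running +58.2778)
  i=7: 4.4489·1.9694 − 3.2837·-0.5789 = +10.6627 (running +68.9405)
Area = |Σ|/2 = |68.9405|/2 = 34.4702

Area at t=0.149: 34.4702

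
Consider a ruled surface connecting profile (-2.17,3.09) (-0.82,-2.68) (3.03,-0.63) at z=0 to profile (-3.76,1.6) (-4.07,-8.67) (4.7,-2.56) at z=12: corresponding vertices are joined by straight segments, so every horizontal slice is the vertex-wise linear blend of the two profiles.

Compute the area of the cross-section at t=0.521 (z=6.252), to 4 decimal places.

Cross-section at t=0.521: each vertex is (1-t)·p0[i] + t·p1[i].
  v1: (1-0.521)·(-2.17,3.09) + 0.521·(-3.76,1.6) = (-2.9984,2.3137)
  v2: (1-0.521)·(-0.82,-2.68) + 0.521·(-4.07,-8.67) = (-2.5133,-5.8008)
  v3: (1-0.521)·(3.03,-0.63) + 0.521·(4.7,-2.56) = (3.9001,-1.6355)
Shoelace sum Σ(x_i·y_{i+1} − x_{i+1}·y_i):
  i=1: -2.9984·-5.8008 − -2.5133·2.3137 = +23.2080 (running +23.2080)
  i=2: -2.5133·-1.6355 − 3.9001·-5.8008 = +26.7340 (running +49.9419)
  i=3: 3.9001·2.3137 − -2.9984·-1.6355 = +4.1197 (running +54.0616)
Area = |Σ|/2 = |54.0616|/2 = 27.0308

Area at t=0.521: 27.0308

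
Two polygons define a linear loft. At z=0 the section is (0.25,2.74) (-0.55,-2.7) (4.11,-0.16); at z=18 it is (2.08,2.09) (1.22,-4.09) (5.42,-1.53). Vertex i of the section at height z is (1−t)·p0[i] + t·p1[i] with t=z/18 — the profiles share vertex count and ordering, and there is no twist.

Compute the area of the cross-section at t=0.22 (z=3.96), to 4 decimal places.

Cross-section at t=0.22: each vertex is (1-t)·p0[i] + t·p1[i].
  v1: (1-0.22)·(0.25,2.74) + 0.22·(2.08,2.09) = (0.6526,2.5970)
  v2: (1-0.22)·(-0.55,-2.7) + 0.22·(1.22,-4.09) = (-0.1606,-3.0058)
  v3: (1-0.22)·(4.11,-0.16) + 0.22·(5.42,-1.53) = (4.3982,-0.4614)
Shoelace sum Σ(x_i·y_{i+1} − x_{i+1}·y_i):
  i=1: 0.6526·-3.0058 − -0.1606·2.5970 = -1.5445 (running -1.5445)
  i=2: -0.1606·-0.4614 − 4.3982·-3.0058 = +13.2942 (running +11.7497)
  i=3: 4.3982·2.5970 − 0.6526·-0.4614 = +11.7232 (running +23.4729)
Area = |Σ|/2 = |23.4729|/2 = 11.7365

Area at t=0.22: 11.7365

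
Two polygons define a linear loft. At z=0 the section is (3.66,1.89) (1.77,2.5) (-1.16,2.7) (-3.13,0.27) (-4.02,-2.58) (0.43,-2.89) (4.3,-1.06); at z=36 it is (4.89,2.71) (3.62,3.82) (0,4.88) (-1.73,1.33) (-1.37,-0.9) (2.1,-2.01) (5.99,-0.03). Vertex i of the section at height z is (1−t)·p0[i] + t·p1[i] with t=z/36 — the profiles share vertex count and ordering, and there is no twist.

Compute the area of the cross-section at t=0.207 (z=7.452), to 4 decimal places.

Cross-section at t=0.207: each vertex is (1-t)·p0[i] + t·p1[i].
  v1: (1-0.207)·(3.66,1.89) + 0.207·(4.89,2.71) = (3.9146,2.0597)
  v2: (1-0.207)·(1.77,2.5) + 0.207·(3.62,3.82) = (2.1530,2.7732)
  v3: (1-0.207)·(-1.16,2.7) + 0.207·(0,4.88) = (-0.9199,3.1513)
  v4: (1-0.207)·(-3.13,0.27) + 0.207·(-1.73,1.33) = (-2.8402,0.4894)
  v5: (1-0.207)·(-4.02,-2.58) + 0.207·(-1.37,-0.9) = (-3.4714,-2.2322)
  v6: (1-0.207)·(0.43,-2.89) + 0.207·(2.1,-2.01) = (0.7757,-2.7078)
  v7: (1-0.207)·(4.3,-1.06) + 0.207·(5.99,-0.03) = (4.6498,-0.8468)
Shoelace sum Σ(x_i·y_{i+1} − x_{i+1}·y_i):
  i=1: 3.9146·2.7732 − 2.1530·2.0597 = +6.4216 (running +6.4216)
  i=2: 2.1530·3.1513 − -0.9199·2.7732 = +9.3356 (running +15.7572)
  i=3: -0.9199·0.4894 − -2.8402·3.1513 = +8.5000 (running +24.2572)
  i=4: -2.8402·-2.2322 − -3.4714·0.4894 = +8.0390 (running +32.2962)
  i=5: -3.4714·-2.7078 − 0.7757·-2.2322 = +11.1317 (running +43.4279)
  i=6: 0.7757·-0.8468 − 4.6498·-2.7078 = +11.9341 (running +55.3620)
  i=7: 4.6498·2.0597 − 3.9146·-0.8468 = +12.8923 (running +68.2543)
Area = |Σ|/2 = |68.2543|/2 = 34.1271

Area at t=0.207: 34.1271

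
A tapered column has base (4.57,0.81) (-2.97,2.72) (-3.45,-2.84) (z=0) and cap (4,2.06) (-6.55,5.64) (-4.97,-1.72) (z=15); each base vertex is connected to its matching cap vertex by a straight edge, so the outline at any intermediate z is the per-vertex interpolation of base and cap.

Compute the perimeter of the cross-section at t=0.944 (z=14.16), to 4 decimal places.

Cross-section at t=0.944: each vertex is (1-t)·p0[i] + t·p1[i].
  v1: (1-0.944)·(4.57,0.81) + 0.944·(4,2.06) = (4.0319,1.9900)
  v2: (1-0.944)·(-2.97,2.72) + 0.944·(-6.55,5.64) = (-6.3495,5.4765)
  v3: (1-0.944)·(-3.45,-2.84) + 0.944·(-4.97,-1.72) = (-4.8849,-1.7827)
Perimeter = Σ |v_{i+1} − v_i|:
  edge 1→2: √(-10.3814² + 3.4865²) = 10.9512 (running 10.9512)
  edge 2→3: √(1.4646² + -7.2592²) = 7.4055 (running 18.3567)
  edge 3→1: √(8.9168² + 3.7727²) = 9.6821 (running 28.0388)
Perimeter = 28.0388

Perimeter at t=0.944: 28.0388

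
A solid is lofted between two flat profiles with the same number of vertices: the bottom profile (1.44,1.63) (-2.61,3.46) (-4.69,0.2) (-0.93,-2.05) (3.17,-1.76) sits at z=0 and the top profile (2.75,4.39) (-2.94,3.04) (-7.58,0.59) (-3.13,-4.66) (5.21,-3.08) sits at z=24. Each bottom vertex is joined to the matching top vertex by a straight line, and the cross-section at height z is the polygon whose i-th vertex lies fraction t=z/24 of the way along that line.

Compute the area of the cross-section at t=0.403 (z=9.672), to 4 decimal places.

Area at t=0.403: 41.5489

Cross-section at t=0.403: each vertex is (1-t)·p0[i] + t·p1[i].
  v1: (1-0.403)·(1.44,1.63) + 0.403·(2.75,4.39) = (1.9679,2.7423)
  v2: (1-0.403)·(-2.61,3.46) + 0.403·(-2.94,3.04) = (-2.7430,3.2907)
  v3: (1-0.403)·(-4.69,0.2) + 0.403·(-7.58,0.59) = (-5.8547,0.3572)
  v4: (1-0.403)·(-0.93,-2.05) + 0.403·(-3.13,-4.66) = (-1.8166,-3.1018)
  v5: (1-0.403)·(3.17,-1.76) + 0.403·(5.21,-3.08) = (3.9921,-2.2920)
Shoelace sum Σ(x_i·y_{i+1} − x_{i+1}·y_i):
  i=1: 1.9679·3.2907 − -2.7430·2.7423 = +13.9980 (running +13.9980)
  i=2: -2.7430·0.3572 − -5.8547·3.2907 = +18.2865 (running +32.2845)
  i=3: -5.8547·-3.1018 − -1.8166·0.3572 = +18.8090 (running +51.0935)
  i=4: -1.8166·-2.2920 − 3.9921·-3.1018 = +16.5465 (running +67.6400)
  i=5: 3.9921·2.7423 − 1.9679·-2.2920 = +15.4579 (running +83.0979)
Area = |Σ|/2 = |83.0979|/2 = 41.5489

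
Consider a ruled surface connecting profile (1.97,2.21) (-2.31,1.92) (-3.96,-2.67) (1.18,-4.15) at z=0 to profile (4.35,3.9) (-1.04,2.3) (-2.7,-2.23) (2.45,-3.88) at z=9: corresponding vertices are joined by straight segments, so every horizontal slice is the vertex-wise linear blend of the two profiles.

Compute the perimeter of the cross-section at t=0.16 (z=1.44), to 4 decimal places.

Cross-section at t=0.16: each vertex is (1-t)·p0[i] + t·p1[i].
  v1: (1-0.16)·(1.97,2.21) + 0.16·(4.35,3.9) = (2.3508,2.4804)
  v2: (1-0.16)·(-2.31,1.92) + 0.16·(-1.04,2.3) = (-2.1068,1.9808)
  v3: (1-0.16)·(-3.96,-2.67) + 0.16·(-2.7,-2.23) = (-3.7584,-2.5996)
  v4: (1-0.16)·(1.18,-4.15) + 0.16·(2.45,-3.88) = (1.3832,-4.1068)
Perimeter = Σ |v_{i+1} − v_i|:
  edge 1→2: √(-4.4576² + -0.4996²) = 4.4855 (running 4.4855)
  edge 2→3: √(-1.6516² + -4.5804²) = 4.8691 (running 9.3546)
  edge 3→4: √(5.1416² + -1.5072²) = 5.3580 (running 14.7125)
  edge 4→1: √(0.9676² + 6.5872²) = 6.6579 (running 21.3704)
Perimeter = 21.3704

Perimeter at t=0.16: 21.3704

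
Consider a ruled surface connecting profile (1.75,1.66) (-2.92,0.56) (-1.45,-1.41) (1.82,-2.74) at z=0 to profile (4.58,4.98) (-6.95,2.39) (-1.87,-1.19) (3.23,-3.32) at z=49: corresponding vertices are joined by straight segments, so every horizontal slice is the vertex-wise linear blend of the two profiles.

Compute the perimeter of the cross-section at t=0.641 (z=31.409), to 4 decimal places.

Cross-section at t=0.641: each vertex is (1-t)·p0[i] + t·p1[i].
  v1: (1-0.641)·(1.75,1.66) + 0.641·(4.58,4.98) = (3.5640,3.7881)
  v2: (1-0.641)·(-2.92,0.56) + 0.641·(-6.95,2.39) = (-5.5032,1.7330)
  v3: (1-0.641)·(-1.45,-1.41) + 0.641·(-1.87,-1.19) = (-1.7192,-1.2690)
  v4: (1-0.641)·(1.82,-2.74) + 0.641·(3.23,-3.32) = (2.7238,-3.1118)
Perimeter = Σ |v_{i+1} − v_i|:
  edge 1→2: √(-9.0673² + -2.0551²) = 9.2972 (running 9.2972)
  edge 2→3: √(3.7840² + -3.0020²) = 4.8302 (running 14.1274)
  edge 3→4: √(4.4430² + -1.8428²) = 4.8100 (running 18.9375)
  edge 4→1: √(0.8402² + 6.8999²) = 6.9509 (running 25.8883)
Perimeter = 25.8883

Perimeter at t=0.641: 25.8883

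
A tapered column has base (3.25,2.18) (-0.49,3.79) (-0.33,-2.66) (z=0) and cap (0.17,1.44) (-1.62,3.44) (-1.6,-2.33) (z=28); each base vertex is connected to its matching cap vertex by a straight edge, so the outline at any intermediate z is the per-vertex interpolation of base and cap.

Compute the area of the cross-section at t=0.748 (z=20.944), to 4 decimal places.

Area at t=0.748: 6.7247

Cross-section at t=0.748: each vertex is (1-t)·p0[i] + t·p1[i].
  v1: (1-0.748)·(3.25,2.18) + 0.748·(0.17,1.44) = (0.9462,1.6265)
  v2: (1-0.748)·(-0.49,3.79) + 0.748·(-1.62,3.44) = (-1.3352,3.5282)
  v3: (1-0.748)·(-0.33,-2.66) + 0.748·(-1.6,-2.33) = (-1.2800,-2.4132)
Shoelace sum Σ(x_i·y_{i+1} − x_{i+1}·y_i):
  i=1: 0.9462·3.5282 − -1.3352·1.6265 = +5.5100 (running +5.5100)
  i=2: -1.3352·-2.4132 − -1.2800·3.5282 = +7.7381 (running +13.2481)
  i=3: -1.2800·1.6265 − 0.9462·-2.4132 = +0.2014 (running +13.4495)
Area = |Σ|/2 = |13.4495|/2 = 6.7247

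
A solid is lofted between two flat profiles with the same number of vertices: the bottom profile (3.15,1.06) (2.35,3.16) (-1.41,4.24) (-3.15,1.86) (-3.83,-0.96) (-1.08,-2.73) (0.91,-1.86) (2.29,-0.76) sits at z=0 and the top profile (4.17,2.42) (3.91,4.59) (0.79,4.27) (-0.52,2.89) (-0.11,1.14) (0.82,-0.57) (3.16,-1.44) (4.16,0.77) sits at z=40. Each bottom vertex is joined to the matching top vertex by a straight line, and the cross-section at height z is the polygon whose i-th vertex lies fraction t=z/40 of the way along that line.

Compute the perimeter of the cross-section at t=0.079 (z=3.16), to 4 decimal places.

Cross-section at t=0.079: each vertex is (1-t)·p0[i] + t·p1[i].
  v1: (1-0.079)·(3.15,1.06) + 0.079·(4.17,2.42) = (3.2306,1.1674)
  v2: (1-0.079)·(2.35,3.16) + 0.079·(3.91,4.59) = (2.4732,3.2730)
  v3: (1-0.079)·(-1.41,4.24) + 0.079·(0.79,4.27) = (-1.2362,4.2424)
  v4: (1-0.079)·(-3.15,1.86) + 0.079·(-0.52,2.89) = (-2.9422,1.9414)
  v5: (1-0.079)·(-3.83,-0.96) + 0.079·(-0.11,1.14) = (-3.5361,-0.7941)
  v6: (1-0.079)·(-1.08,-2.73) + 0.079·(0.82,-0.57) = (-0.9299,-2.5594)
  v7: (1-0.079)·(0.91,-1.86) + 0.079·(3.16,-1.44) = (1.0877,-1.8268)
  v8: (1-0.079)·(2.29,-0.76) + 0.079·(4.16,0.77) = (2.4377,-0.6391)
Perimeter = Σ |v_{i+1} − v_i|:
  edge 1→2: √(-0.7573² + 2.1055²) = 2.2376 (running 2.2376)
  edge 2→3: √(-3.7094² + 0.9694²) = 3.8340 (running 6.0716)
  edge 3→4: √(-1.7060² + -2.3010²) = 2.8645 (running 8.9361)
  edge 4→5: √(-0.5939² + -2.7355²) = 2.7992 (running 11.7353)
  edge 5→6: √(2.6062² + -1.7653²) = 3.1478 (running 14.8830)
  edge 6→7: √(2.0177² + 0.7325²) = 2.1465 (running 17.0296)
  edge 7→8: √(1.3500² + 1.1877²) = 1.7981 (running 18.8276)
  edge 8→1: √(0.7928² + 1.8066²) = 1.9729 (running 20.8005)
Perimeter = 20.8005

Perimeter at t=0.079: 20.8005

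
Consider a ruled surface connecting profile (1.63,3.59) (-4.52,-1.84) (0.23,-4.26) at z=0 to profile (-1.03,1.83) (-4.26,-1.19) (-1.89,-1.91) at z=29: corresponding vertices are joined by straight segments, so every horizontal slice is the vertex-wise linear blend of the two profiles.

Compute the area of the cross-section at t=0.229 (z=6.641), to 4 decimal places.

Area at t=0.229: 15.8216

Cross-section at t=0.229: each vertex is (1-t)·p0[i] + t·p1[i].
  v1: (1-0.229)·(1.63,3.59) + 0.229·(-1.03,1.83) = (1.0209,3.1870)
  v2: (1-0.229)·(-4.52,-1.84) + 0.229·(-4.26,-1.19) = (-4.4605,-1.6912)
  v3: (1-0.229)·(0.23,-4.26) + 0.229·(-1.89,-1.91) = (-0.2555,-3.7218)
Shoelace sum Σ(x_i·y_{i+1} − x_{i+1}·y_i):
  i=1: 1.0209·-1.6912 − -4.4605·3.1870 = +12.4889 (running +12.4889)
  i=2: -4.4605·-3.7218 − -0.2555·-1.6912 = +16.1691 (running +28.6580)
  i=3: -0.2555·3.1870 − 1.0209·-3.7218 = +2.9853 (running +31.6433)
Area = |Σ|/2 = |31.6433|/2 = 15.8216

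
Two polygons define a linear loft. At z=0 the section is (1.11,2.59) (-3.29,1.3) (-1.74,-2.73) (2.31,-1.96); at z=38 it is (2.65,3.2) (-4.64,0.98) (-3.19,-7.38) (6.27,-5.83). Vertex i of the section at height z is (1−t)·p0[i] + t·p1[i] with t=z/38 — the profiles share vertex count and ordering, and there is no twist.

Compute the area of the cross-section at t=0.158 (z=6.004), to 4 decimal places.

Cross-section at t=0.158: each vertex is (1-t)·p0[i] + t·p1[i].
  v1: (1-0.158)·(1.11,2.59) + 0.158·(2.65,3.2) = (1.3533,2.6864)
  v2: (1-0.158)·(-3.29,1.3) + 0.158·(-4.64,0.98) = (-3.5033,1.2494)
  v3: (1-0.158)·(-1.74,-2.73) + 0.158·(-3.19,-7.38) = (-1.9691,-3.4647)
  v4: (1-0.158)·(2.31,-1.96) + 0.158·(6.27,-5.83) = (2.9357,-2.5715)
Shoelace sum Σ(x_i·y_{i+1} − x_{i+1}·y_i):
  i=1: 1.3533·1.2494 − -3.5033·2.6864 = +11.1021 (running +11.1021)
  i=2: -3.5033·-3.4647 − -1.9691·1.2494 = +14.5982 (running +25.7002)
  i=3: -1.9691·-2.5715 − 2.9357·-3.4647 = +15.2347 (running +40.9350)
  i=4: 2.9357·2.6864 − 1.3533·-2.5715 = +11.3664 (running +52.3013)
Area = |Σ|/2 = |52.3013|/2 = 26.1507

Area at t=0.158: 26.1507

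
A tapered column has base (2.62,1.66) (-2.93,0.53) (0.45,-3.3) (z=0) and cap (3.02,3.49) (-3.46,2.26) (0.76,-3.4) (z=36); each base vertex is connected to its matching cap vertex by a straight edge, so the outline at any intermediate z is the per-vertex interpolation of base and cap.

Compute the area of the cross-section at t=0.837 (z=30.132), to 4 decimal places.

Area at t=0.837: 19.4434

Cross-section at t=0.837: each vertex is (1-t)·p0[i] + t·p1[i].
  v1: (1-0.837)·(2.62,1.66) + 0.837·(3.02,3.49) = (2.9548,3.1917)
  v2: (1-0.837)·(-2.93,0.53) + 0.837·(-3.46,2.26) = (-3.3736,1.9780)
  v3: (1-0.837)·(0.45,-3.3) + 0.837·(0.76,-3.4) = (0.7095,-3.3837)
Shoelace sum Σ(x_i·y_{i+1} − x_{i+1}·y_i):
  i=1: 2.9548·1.9780 − -3.3736·3.1917 = +16.6122 (running +16.6122)
  i=2: -3.3736·-3.3837 − 0.7095·1.9780 = +10.0119 (running +26.6242)
  i=3: 0.7095·3.1917 − 2.9548·-3.3837 = +12.2626 (running +38.8867)
Area = |Σ|/2 = |38.8867|/2 = 19.4434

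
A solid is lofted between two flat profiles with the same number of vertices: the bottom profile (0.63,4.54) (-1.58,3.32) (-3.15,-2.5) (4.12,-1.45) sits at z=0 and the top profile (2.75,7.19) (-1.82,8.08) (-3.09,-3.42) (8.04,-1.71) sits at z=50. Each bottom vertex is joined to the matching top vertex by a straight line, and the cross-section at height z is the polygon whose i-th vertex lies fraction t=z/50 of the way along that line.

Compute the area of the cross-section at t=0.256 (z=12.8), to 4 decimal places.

Cross-section at t=0.256: each vertex is (1-t)·p0[i] + t·p1[i].
  v1: (1-0.256)·(0.63,4.54) + 0.256·(2.75,7.19) = (1.1727,5.2184)
  v2: (1-0.256)·(-1.58,3.32) + 0.256·(-1.82,8.08) = (-1.6414,4.5386)
  v3: (1-0.256)·(-3.15,-2.5) + 0.256·(-3.09,-3.42) = (-3.1346,-2.7355)
  v4: (1-0.256)·(4.12,-1.45) + 0.256·(8.04,-1.71) = (5.1235,-1.5166)
Shoelace sum Σ(x_i·y_{i+1} − x_{i+1}·y_i):
  i=1: 1.1727·4.5386 − -1.6414·5.2184 = +13.8882 (running +13.8882)
  i=2: -1.6414·-2.7355 − -3.1346·4.5386 = +18.7169 (running +32.6051)
  i=3: -3.1346·-1.5166 − 5.1235·-2.7355 = +18.7694 (running +51.3745)
  i=4: 5.1235·5.2184 − 1.1727·-1.5166 = +28.5151 (running +79.8895)
Area = |Σ|/2 = |79.8895|/2 = 39.9448

Area at t=0.256: 39.9448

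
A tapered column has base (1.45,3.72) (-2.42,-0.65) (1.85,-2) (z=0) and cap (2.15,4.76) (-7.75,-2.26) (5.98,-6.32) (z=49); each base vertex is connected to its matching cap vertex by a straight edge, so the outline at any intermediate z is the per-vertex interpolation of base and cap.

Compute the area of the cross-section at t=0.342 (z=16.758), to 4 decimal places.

Cross-section at t=0.342: each vertex is (1-t)·p0[i] + t·p1[i].
  v1: (1-0.342)·(1.45,3.72) + 0.342·(2.15,4.76) = (1.6894,4.0757)
  v2: (1-0.342)·(-2.42,-0.65) + 0.342·(-7.75,-2.26) = (-4.2429,-1.2006)
  v3: (1-0.342)·(1.85,-2) + 0.342·(5.98,-6.32) = (3.2625,-3.4774)
Shoelace sum Σ(x_i·y_{i+1} − x_{i+1}·y_i):
  i=1: 1.6894·-1.2006 − -4.2429·4.0757 = +15.2642 (running +15.2642)
  i=2: -4.2429·-3.4774 − 3.2625·-1.2006 = +18.6713 (running +33.9355)
  i=3: 3.2625·4.0757 − 1.6894·-3.4774 = +19.1715 (running +53.1070)
Area = |Σ|/2 = |53.1070|/2 = 26.5535

Area at t=0.342: 26.5535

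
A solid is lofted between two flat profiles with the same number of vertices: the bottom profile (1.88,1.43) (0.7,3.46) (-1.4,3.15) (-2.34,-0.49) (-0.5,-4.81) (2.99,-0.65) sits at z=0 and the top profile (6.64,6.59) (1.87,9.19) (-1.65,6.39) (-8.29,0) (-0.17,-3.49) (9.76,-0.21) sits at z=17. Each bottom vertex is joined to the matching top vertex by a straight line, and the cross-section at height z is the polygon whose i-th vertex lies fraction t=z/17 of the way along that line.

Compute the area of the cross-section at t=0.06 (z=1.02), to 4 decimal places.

Cross-section at t=0.06: each vertex is (1-t)·p0[i] + t·p1[i].
  v1: (1-0.06)·(1.88,1.43) + 0.06·(6.64,6.59) = (2.1656,1.7396)
  v2: (1-0.06)·(0.7,3.46) + 0.06·(1.87,9.19) = (0.7702,3.8038)
  v3: (1-0.06)·(-1.4,3.15) + 0.06·(-1.65,6.39) = (-1.4150,3.3444)
  v4: (1-0.06)·(-2.34,-0.49) + 0.06·(-8.29,0) = (-2.6970,-0.4606)
  v5: (1-0.06)·(-0.5,-4.81) + 0.06·(-0.17,-3.49) = (-0.4802,-4.7308)
  v6: (1-0.06)·(2.99,-0.65) + 0.06·(9.76,-0.21) = (3.3962,-0.6236)
Shoelace sum Σ(x_i·y_{i+1} − x_{i+1}·y_i):
  i=1: 2.1656·3.8038 − 0.7702·1.7396 = +6.8977 (running +6.8977)
  i=2: 0.7702·3.3444 − -1.4150·3.8038 = +7.9582 (running +14.8559)
  i=3: -1.4150·-0.4606 − -2.6970·3.3444 = +9.6716 (running +24.5275)
  i=4: -2.6970·-4.7308 − -0.4802·-0.4606 = +12.5378 (running +37.0653)
  i=5: -0.4802·-0.6236 − 3.3962·-4.7308 = +16.3662 (running +53.4315)
  i=6: 3.3962·1.7396 − 2.1656·-0.6236 = +7.2585 (running +60.6900)
Area = |Σ|/2 = |60.6900|/2 = 30.3450

Area at t=0.06: 30.3450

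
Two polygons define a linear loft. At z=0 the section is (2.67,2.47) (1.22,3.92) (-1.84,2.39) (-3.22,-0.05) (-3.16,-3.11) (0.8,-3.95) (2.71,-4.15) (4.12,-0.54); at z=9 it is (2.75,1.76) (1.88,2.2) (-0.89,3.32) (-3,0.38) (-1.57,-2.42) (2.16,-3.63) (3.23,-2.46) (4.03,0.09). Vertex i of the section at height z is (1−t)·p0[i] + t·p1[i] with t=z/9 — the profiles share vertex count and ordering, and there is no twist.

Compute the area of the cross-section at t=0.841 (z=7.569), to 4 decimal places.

Cross-section at t=0.841: each vertex is (1-t)·p0[i] + t·p1[i].
  v1: (1-0.841)·(2.67,2.47) + 0.841·(2.75,1.76) = (2.7373,1.8729)
  v2: (1-0.841)·(1.22,3.92) + 0.841·(1.88,2.2) = (1.7751,2.4735)
  v3: (1-0.841)·(-1.84,2.39) + 0.841·(-0.89,3.32) = (-1.0411,3.1721)
  v4: (1-0.841)·(-3.22,-0.05) + 0.841·(-3,0.38) = (-3.0350,0.3116)
  v5: (1-0.841)·(-3.16,-3.11) + 0.841·(-1.57,-2.42) = (-1.8228,-2.5297)
  v6: (1-0.841)·(0.8,-3.95) + 0.841·(2.16,-3.63) = (1.9438,-3.6809)
  v7: (1-0.841)·(2.71,-4.15) + 0.841·(3.23,-2.46) = (3.1473,-2.7287)
  v8: (1-0.841)·(4.12,-0.54) + 0.841·(4.03,0.09) = (4.0443,-0.0102)
Shoelace sum Σ(x_i·y_{i+1} − x_{i+1}·y_i):
  i=1: 2.7373·2.4735 − 1.7751·1.8729 = +3.4461 (running +3.4461)
  i=2: 1.7751·3.1721 − -1.0411·2.4735 = +8.2057 (running +11.6519)
  i=3: -1.0411·0.3116 − -3.0350·3.1721 = +9.3029 (running +20.9548)
  i=4: -3.0350·-2.5297 − -1.8228·0.3116 = +8.2457 (running +29.2004)
  i=5: -1.8228·-3.6809 − 1.9438·-2.5297 = +11.6267 (running +40.8271)
  i=6: 1.9438·-2.7287 − 3.1473·-3.6809 = +6.2809 (running +47.1081)
  i=7: 3.1473·-0.0102 − 4.0443·-2.7287 = +11.0037 (running +58.1118)
  i=8: 4.0443·1.8729 − 2.7373·-0.0102 = +7.6024 (running +65.7142)
Area = |Σ|/2 = |65.7142|/2 = 32.8571

Area at t=0.841: 32.8571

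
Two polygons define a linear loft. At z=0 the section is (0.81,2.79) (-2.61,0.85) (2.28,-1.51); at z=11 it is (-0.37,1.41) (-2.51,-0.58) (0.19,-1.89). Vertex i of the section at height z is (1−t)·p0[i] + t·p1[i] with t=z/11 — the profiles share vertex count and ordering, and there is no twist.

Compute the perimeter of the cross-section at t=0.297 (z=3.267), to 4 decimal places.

Perimeter at t=0.297: 12.5014

Cross-section at t=0.297: each vertex is (1-t)·p0[i] + t·p1[i].
  v1: (1-0.297)·(0.81,2.79) + 0.297·(-0.37,1.41) = (0.4595,2.3801)
  v2: (1-0.297)·(-2.61,0.85) + 0.297·(-2.51,-0.58) = (-2.5803,0.4253)
  v3: (1-0.297)·(2.28,-1.51) + 0.297·(0.19,-1.89) = (1.6593,-1.6229)
Perimeter = Σ |v_{i+1} − v_i|:
  edge 1→2: √(-3.0398² + -1.9549²) = 3.6141 (running 3.6141)
  edge 2→3: √(4.2396² + -2.0482²) = 4.7084 (running 8.3225)
  edge 3→1: √(-1.1997² + 4.0030²) = 4.1789 (running 12.5014)
Perimeter = 12.5014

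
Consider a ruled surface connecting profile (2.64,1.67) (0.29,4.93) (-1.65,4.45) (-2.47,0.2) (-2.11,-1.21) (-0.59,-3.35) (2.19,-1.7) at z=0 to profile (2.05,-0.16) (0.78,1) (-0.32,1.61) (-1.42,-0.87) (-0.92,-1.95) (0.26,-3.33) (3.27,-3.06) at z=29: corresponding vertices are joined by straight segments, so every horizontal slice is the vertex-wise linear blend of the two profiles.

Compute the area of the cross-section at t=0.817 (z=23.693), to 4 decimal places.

Area at t=0.817: 16.2671

Cross-section at t=0.817: each vertex is (1-t)·p0[i] + t·p1[i].
  v1: (1-0.817)·(2.64,1.67) + 0.817·(2.05,-0.16) = (2.1580,0.1749)
  v2: (1-0.817)·(0.29,4.93) + 0.817·(0.78,1) = (0.6903,1.7192)
  v3: (1-0.817)·(-1.65,4.45) + 0.817·(-0.32,1.61) = (-0.5634,2.1297)
  v4: (1-0.817)·(-2.47,0.2) + 0.817·(-1.42,-0.87) = (-1.6122,-0.6742)
  v5: (1-0.817)·(-2.11,-1.21) + 0.817·(-0.92,-1.95) = (-1.1378,-1.8146)
  v6: (1-0.817)·(-0.59,-3.35) + 0.817·(0.26,-3.33) = (0.1044,-3.3337)
  v7: (1-0.817)·(2.19,-1.7) + 0.817·(3.27,-3.06) = (3.0724,-2.8111)
Shoelace sum Σ(x_i·y_{i+1} − x_{i+1}·y_i):
  i=1: 2.1580·1.7192 − 0.6903·0.1749 = +3.5892 (running +3.5892)
  i=2: 0.6903·2.1297 − -0.5634·1.7192 = +2.4388 (running +6.0280)
  i=3: -0.5634·-0.6742 − -1.6122·2.1297 = +3.8133 (running +9.8413)
  i=4: -1.6122·-1.8146 − -1.1378·-0.6742 = +2.1583 (running +11.9996)
  i=5: -1.1378·-3.3337 − 0.1044·-1.8146 = +3.9825 (running +15.9820)
  i=6: 0.1044·-2.8111 − 3.0724·-3.3337 = +9.9486 (running +25.9306)
  i=7: 3.0724·0.1749 − 2.1580·-2.8111 = +6.6036 (running +32.5343)
Area = |Σ|/2 = |32.5343|/2 = 16.2671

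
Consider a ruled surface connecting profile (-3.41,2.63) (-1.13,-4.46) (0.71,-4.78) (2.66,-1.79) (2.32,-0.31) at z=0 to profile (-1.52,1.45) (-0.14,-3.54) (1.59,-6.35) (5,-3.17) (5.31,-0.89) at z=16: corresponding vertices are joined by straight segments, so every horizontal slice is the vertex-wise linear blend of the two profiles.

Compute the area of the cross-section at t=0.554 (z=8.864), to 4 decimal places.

Cross-section at t=0.554: each vertex is (1-t)·p0[i] + t·p1[i].
  v1: (1-0.554)·(-3.41,2.63) + 0.554·(-1.52,1.45) = (-2.3629,1.9763)
  v2: (1-0.554)·(-1.13,-4.46) + 0.554·(-0.14,-3.54) = (-0.5815,-3.9503)
  v3: (1-0.554)·(0.71,-4.78) + 0.554·(1.59,-6.35) = (1.1975,-5.6498)
  v4: (1-0.554)·(2.66,-1.79) + 0.554·(5,-3.17) = (3.9564,-2.5545)
  v5: (1-0.554)·(2.32,-0.31) + 0.554·(5.31,-0.89) = (3.9765,-0.6313)
Shoelace sum Σ(x_i·y_{i+1} − x_{i+1}·y_i):
  i=1: -2.3629·-3.9503 − -0.5815·1.9763 = +10.4837 (running +10.4837)
  i=2: -0.5815·-5.6498 − 1.1975·-3.9503 = +8.0162 (running +18.4998)
  i=3: 1.1975·-2.5545 − 3.9564·-5.6498 = +19.2935 (running +37.7933)
  i=4: 3.9564·-0.6313 − 3.9765·-2.5545 = +7.6602 (running +45.4535)
  i=5: 3.9765·1.9763 − -2.3629·-0.6313 = +6.3668 (running +51.8203)
Area = |Σ|/2 = |51.8203|/2 = 25.9102

Area at t=0.554: 25.9102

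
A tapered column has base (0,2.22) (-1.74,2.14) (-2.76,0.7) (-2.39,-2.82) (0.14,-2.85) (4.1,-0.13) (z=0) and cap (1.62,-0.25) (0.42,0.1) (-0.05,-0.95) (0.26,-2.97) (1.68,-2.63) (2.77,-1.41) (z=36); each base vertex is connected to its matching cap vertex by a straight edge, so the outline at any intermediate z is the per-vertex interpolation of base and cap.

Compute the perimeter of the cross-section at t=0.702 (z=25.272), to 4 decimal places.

Perimeter at t=0.702: 12.0546

Cross-section at t=0.702: each vertex is (1-t)·p0[i] + t·p1[i].
  v1: (1-0.702)·(0,2.22) + 0.702·(1.62,-0.25) = (1.1372,0.4861)
  v2: (1-0.702)·(-1.74,2.14) + 0.702·(0.42,0.1) = (-0.2237,0.7079)
  v3: (1-0.702)·(-2.76,0.7) + 0.702·(-0.05,-0.95) = (-0.8576,-0.4583)
  v4: (1-0.702)·(-2.39,-2.82) + 0.702·(0.26,-2.97) = (-0.5297,-2.9253)
  v5: (1-0.702)·(0.14,-2.85) + 0.702·(1.68,-2.63) = (1.2211,-2.6956)
  v6: (1-0.702)·(4.1,-0.13) + 0.702·(2.77,-1.41) = (3.1663,-1.0286)
Perimeter = Σ |v_{i+1} − v_i|:
  edge 1→2: √(-1.3609² + 0.2219²) = 1.3789 (running 1.3789)
  edge 2→3: √(-0.6339² + -1.1662²) = 1.3274 (running 2.7063)
  edge 3→4: √(0.3279² + -2.4670²) = 2.4887 (running 5.1949)
  edge 4→5: √(1.7508² + 0.2297²) = 1.7658 (running 6.9607)
  edge 5→6: √(1.9453² + 1.6670²) = 2.5618 (running 9.5226)
  edge 6→1: √(-2.0291² + 1.5146²) = 2.5321 (running 12.0546)
Perimeter = 12.0546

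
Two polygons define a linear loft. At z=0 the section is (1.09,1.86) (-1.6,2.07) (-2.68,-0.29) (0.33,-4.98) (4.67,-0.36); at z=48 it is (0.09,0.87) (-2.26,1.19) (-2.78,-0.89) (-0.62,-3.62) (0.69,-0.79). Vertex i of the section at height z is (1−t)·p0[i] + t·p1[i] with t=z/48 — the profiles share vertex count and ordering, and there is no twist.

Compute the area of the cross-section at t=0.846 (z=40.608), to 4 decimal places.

Cross-section at t=0.846: each vertex is (1-t)·p0[i] + t·p1[i].
  v1: (1-0.846)·(1.09,1.86) + 0.846·(0.09,0.87) = (0.2440,1.0225)
  v2: (1-0.846)·(-1.6,2.07) + 0.846·(-2.26,1.19) = (-2.1584,1.3255)
  v3: (1-0.846)·(-2.68,-0.29) + 0.846·(-2.78,-0.89) = (-2.7646,-0.7976)
  v4: (1-0.846)·(0.33,-4.98) + 0.846·(-0.62,-3.62) = (-0.4737,-3.8294)
  v5: (1-0.846)·(4.67,-0.36) + 0.846·(0.69,-0.79) = (1.3029,-0.7238)
Shoelace sum Σ(x_i·y_{i+1} − x_{i+1}·y_i):
  i=1: 0.2440·1.3255 − -2.1584·1.0225 = +2.5303 (running +2.5303)
  i=2: -2.1584·-0.7976 − -2.7646·1.3255 = +5.3860 (running +7.9163)
  i=3: -2.7646·-3.8294 − -0.4737·-0.7976 = +10.2090 (running +18.1254)
  i=4: -0.4737·-0.7238 − 1.3029·-3.8294 = +5.3323 (running +23.4577)
  i=5: 1.3029·1.0225 − 0.2440·-0.7238 = +1.5088 (running +24.9664)
Area = |Σ|/2 = |24.9664|/2 = 12.4832

Area at t=0.846: 12.4832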